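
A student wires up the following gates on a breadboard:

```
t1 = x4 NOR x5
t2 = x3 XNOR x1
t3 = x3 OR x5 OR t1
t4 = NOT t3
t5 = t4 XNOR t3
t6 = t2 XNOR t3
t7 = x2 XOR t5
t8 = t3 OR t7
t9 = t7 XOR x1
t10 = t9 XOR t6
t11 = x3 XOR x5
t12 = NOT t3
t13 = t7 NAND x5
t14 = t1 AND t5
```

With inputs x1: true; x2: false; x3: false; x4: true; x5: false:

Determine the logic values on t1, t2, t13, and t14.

t1 = false, t2 = false, t13 = true, t14 = false

t1 = x4 NOR x5 = true NOR false = false
t2 = x3 XNOR x1 = false XNOR true = false
t3 = x3 OR x5 OR t1 = false OR false OR false = false
t4 = NOT t3 = NOT false = true
t5 = t4 XNOR t3 = true XNOR false = false
t7 = x2 XOR t5 = false XOR false = false
t13 = t7 NAND x5 = false NAND false = true
t14 = t1 AND t5 = false AND false = false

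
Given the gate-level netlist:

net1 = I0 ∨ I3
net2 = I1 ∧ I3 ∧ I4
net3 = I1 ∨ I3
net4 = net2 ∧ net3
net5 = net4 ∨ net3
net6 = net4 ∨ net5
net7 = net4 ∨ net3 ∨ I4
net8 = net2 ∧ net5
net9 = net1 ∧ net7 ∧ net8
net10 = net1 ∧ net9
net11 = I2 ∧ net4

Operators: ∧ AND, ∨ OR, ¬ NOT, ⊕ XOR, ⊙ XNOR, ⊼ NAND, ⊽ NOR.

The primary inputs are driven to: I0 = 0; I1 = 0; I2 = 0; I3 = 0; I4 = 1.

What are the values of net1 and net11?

net1 = 0, net11 = 0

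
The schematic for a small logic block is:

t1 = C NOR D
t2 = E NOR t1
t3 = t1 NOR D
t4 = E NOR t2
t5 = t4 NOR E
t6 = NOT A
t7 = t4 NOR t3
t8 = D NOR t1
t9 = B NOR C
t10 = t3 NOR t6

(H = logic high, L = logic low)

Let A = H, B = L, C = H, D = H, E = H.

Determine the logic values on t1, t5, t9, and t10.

t1 = L  t5 = L  t9 = L  t10 = H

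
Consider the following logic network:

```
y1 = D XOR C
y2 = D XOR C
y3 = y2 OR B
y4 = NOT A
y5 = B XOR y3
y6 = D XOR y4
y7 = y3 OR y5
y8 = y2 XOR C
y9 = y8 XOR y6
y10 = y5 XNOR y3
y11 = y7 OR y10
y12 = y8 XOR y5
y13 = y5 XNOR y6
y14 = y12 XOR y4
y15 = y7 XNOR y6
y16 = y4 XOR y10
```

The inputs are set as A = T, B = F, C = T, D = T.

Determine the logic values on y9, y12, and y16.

y9 = F; y12 = T; y16 = T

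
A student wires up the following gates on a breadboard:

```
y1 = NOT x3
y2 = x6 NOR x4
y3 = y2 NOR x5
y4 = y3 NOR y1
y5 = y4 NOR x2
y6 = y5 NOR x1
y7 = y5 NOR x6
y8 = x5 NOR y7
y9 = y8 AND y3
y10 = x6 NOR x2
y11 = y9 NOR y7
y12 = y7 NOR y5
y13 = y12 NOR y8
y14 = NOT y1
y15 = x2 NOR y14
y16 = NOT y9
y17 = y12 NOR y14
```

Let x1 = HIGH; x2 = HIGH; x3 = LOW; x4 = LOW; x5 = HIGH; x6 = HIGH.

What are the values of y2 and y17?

y2 = LOW  y17 = LOW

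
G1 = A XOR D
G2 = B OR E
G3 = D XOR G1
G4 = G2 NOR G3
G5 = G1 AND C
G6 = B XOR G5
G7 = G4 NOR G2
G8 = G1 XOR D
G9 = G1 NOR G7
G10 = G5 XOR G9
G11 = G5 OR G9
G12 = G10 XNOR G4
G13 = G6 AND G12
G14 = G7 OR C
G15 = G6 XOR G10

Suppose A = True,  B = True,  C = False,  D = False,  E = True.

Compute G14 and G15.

G14 = False, G15 = True

G1 = A XOR D = True XOR False = True
G2 = B OR E = True OR True = True
G3 = D XOR G1 = False XOR True = True
G4 = G2 NOR G3 = True NOR True = False
G5 = G1 AND C = True AND False = False
G6 = B XOR G5 = True XOR False = True
G7 = G4 NOR G2 = False NOR True = False
G9 = G1 NOR G7 = True NOR False = False
G10 = G5 XOR G9 = False XOR False = False
G14 = G7 OR C = False OR False = False
G15 = G6 XOR G10 = True XOR False = True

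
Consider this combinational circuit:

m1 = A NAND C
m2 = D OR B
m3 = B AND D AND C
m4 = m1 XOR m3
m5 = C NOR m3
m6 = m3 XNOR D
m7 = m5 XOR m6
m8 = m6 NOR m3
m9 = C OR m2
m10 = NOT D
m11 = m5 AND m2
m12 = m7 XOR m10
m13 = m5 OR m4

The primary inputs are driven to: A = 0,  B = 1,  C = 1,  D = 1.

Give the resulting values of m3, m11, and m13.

m1 = A NAND C = 0 NAND 1 = 1
m2 = D OR B = 1 OR 1 = 1
m3 = B AND D AND C = 1 AND 1 AND 1 = 1
m4 = m1 XOR m3 = 1 XOR 1 = 0
m5 = C NOR m3 = 1 NOR 1 = 0
m11 = m5 AND m2 = 0 AND 1 = 0
m13 = m5 OR m4 = 0 OR 0 = 0

m3 = 1, m11 = 0, m13 = 0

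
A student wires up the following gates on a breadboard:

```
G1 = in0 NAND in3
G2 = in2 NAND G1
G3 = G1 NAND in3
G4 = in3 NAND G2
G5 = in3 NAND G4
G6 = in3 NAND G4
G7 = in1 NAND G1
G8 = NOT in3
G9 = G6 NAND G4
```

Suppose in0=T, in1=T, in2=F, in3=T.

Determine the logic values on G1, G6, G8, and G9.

G1 = F, G6 = T, G8 = F, G9 = T

G1 = in0 NAND in3 = T NAND T = F
G2 = in2 NAND G1 = F NAND F = T
G4 = in3 NAND G2 = T NAND T = F
G6 = in3 NAND G4 = T NAND F = T
G8 = NOT in3 = NOT T = F
G9 = G6 NAND G4 = T NAND F = T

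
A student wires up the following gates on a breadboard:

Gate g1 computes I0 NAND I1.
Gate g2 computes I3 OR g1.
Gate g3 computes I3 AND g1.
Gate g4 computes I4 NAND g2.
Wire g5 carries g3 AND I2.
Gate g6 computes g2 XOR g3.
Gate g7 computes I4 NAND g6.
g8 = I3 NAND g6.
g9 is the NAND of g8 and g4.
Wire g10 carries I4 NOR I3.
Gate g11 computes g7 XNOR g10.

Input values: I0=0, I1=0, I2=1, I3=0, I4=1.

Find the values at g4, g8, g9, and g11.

g4 = 0; g8 = 1; g9 = 1; g11 = 1

g1 = I0 NAND I1 = 0 NAND 0 = 1
g2 = I3 OR g1 = 0 OR 1 = 1
g3 = I3 AND g1 = 0 AND 1 = 0
g4 = I4 NAND g2 = 1 NAND 1 = 0
g6 = g2 XOR g3 = 1 XOR 0 = 1
g7 = I4 NAND g6 = 1 NAND 1 = 0
g8 = I3 NAND g6 = 0 NAND 1 = 1
g9 = g8 NAND g4 = 1 NAND 0 = 1
g10 = I4 NOR I3 = 1 NOR 0 = 0
g11 = g7 XNOR g10 = 0 XNOR 0 = 1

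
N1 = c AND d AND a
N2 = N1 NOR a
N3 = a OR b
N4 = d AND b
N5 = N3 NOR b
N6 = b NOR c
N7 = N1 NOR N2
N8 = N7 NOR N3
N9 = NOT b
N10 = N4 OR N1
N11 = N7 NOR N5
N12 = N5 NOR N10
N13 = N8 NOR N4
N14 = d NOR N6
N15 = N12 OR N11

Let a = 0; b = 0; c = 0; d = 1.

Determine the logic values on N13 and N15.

N13 = 0, N15 = 0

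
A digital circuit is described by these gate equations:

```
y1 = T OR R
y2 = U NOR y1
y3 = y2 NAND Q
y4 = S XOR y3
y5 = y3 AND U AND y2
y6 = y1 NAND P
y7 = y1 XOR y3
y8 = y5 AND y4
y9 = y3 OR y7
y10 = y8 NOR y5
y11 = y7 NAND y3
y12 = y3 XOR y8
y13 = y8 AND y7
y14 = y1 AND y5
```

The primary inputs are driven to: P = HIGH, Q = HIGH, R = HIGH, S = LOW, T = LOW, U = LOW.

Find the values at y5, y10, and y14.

y5 = LOW, y10 = HIGH, y14 = LOW

y1 = T OR R = LOW OR HIGH = HIGH
y2 = U NOR y1 = LOW NOR HIGH = LOW
y3 = y2 NAND Q = LOW NAND HIGH = HIGH
y4 = S XOR y3 = LOW XOR HIGH = HIGH
y5 = y3 AND U AND y2 = HIGH AND LOW AND LOW = LOW
y8 = y5 AND y4 = LOW AND HIGH = LOW
y10 = y8 NOR y5 = LOW NOR LOW = HIGH
y14 = y1 AND y5 = HIGH AND LOW = LOW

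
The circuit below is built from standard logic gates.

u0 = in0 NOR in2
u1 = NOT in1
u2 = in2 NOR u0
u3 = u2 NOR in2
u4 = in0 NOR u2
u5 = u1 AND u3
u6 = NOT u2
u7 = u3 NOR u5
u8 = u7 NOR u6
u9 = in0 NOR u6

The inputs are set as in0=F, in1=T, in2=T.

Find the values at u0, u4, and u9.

u0 = F; u4 = T; u9 = F

u0 = in0 NOR in2 = F NOR T = F
u2 = in2 NOR u0 = T NOR F = F
u4 = in0 NOR u2 = F NOR F = T
u6 = NOT u2 = NOT F = T
u9 = in0 NOR u6 = F NOR T = F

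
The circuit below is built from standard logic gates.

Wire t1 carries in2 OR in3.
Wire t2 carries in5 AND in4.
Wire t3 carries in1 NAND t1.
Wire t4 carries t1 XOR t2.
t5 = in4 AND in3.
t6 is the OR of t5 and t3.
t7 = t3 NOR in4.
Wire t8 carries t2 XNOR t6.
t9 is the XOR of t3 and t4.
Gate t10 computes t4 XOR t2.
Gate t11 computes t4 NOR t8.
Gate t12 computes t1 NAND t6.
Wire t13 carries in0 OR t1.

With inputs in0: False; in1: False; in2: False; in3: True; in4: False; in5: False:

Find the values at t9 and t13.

t1 = in2 OR in3 = False OR True = True
t2 = in5 AND in4 = False AND False = False
t3 = in1 NAND t1 = False NAND True = True
t4 = t1 XOR t2 = True XOR False = True
t9 = t3 XOR t4 = True XOR True = False
t13 = in0 OR t1 = False OR True = True

t9 = False  t13 = True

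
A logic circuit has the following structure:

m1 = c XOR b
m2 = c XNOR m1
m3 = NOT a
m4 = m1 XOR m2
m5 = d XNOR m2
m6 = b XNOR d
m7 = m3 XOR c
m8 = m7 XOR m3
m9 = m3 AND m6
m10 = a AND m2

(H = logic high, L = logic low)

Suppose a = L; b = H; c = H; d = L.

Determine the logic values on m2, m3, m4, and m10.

m1 = c XOR b = H XOR H = L
m2 = c XNOR m1 = H XNOR L = L
m3 = NOT a = NOT L = H
m4 = m1 XOR m2 = L XOR L = L
m10 = a AND m2 = L AND L = L

m2 = L, m3 = H, m4 = L, m10 = L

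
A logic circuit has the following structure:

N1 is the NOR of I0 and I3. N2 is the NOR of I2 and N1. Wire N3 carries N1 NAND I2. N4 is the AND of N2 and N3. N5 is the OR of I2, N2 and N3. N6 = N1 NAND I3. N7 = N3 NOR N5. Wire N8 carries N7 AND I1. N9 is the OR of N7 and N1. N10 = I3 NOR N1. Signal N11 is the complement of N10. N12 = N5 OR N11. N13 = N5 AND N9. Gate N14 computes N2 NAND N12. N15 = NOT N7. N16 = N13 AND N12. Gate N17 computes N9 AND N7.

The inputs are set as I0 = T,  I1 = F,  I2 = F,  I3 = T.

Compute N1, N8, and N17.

N1 = F; N8 = F; N17 = F

N1 = I0 NOR I3 = T NOR T = F
N2 = I2 NOR N1 = F NOR F = T
N3 = N1 NAND I2 = F NAND F = T
N5 = I2 OR N2 OR N3 = F OR T OR T = T
N7 = N3 NOR N5 = T NOR T = F
N8 = N7 AND I1 = F AND F = F
N9 = N7 OR N1 = F OR F = F
N17 = N9 AND N7 = F AND F = F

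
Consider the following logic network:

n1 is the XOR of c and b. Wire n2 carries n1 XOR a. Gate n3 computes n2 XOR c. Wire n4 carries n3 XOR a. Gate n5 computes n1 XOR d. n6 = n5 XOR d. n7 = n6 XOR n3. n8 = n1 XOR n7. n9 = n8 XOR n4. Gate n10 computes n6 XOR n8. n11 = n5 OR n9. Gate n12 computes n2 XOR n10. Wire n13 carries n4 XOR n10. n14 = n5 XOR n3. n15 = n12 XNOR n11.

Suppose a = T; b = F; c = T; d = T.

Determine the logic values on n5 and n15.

n5 = F, n15 = F

n1 = c XOR b = T XOR F = T
n2 = n1 XOR a = T XOR T = F
n3 = n2 XOR c = F XOR T = T
n4 = n3 XOR a = T XOR T = F
n5 = n1 XOR d = T XOR T = F
n6 = n5 XOR d = F XOR T = T
n7 = n6 XOR n3 = T XOR T = F
n8 = n1 XOR n7 = T XOR F = T
n9 = n8 XOR n4 = T XOR F = T
n10 = n6 XOR n8 = T XOR T = F
n11 = n5 OR n9 = F OR T = T
n12 = n2 XOR n10 = F XOR F = F
n15 = n12 XNOR n11 = F XNOR T = F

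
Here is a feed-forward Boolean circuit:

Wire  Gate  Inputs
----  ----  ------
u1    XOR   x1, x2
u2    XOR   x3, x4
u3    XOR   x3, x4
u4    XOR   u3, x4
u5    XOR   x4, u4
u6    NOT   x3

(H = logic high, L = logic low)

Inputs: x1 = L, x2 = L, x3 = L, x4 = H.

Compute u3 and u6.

u3 = H, u6 = H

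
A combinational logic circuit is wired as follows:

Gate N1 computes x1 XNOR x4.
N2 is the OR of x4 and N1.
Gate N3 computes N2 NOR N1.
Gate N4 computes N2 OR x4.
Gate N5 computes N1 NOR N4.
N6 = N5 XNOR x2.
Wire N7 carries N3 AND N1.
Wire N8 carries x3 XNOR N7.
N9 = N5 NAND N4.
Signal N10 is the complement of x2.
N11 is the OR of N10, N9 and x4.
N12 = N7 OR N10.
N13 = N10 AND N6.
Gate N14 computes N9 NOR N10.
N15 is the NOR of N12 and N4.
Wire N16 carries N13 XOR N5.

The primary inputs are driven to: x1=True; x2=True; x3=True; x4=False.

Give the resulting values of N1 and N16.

N1 = False, N16 = True

N1 = x1 XNOR x4 = True XNOR False = False
N2 = x4 OR N1 = False OR False = False
N4 = N2 OR x4 = False OR False = False
N5 = N1 NOR N4 = False NOR False = True
N6 = N5 XNOR x2 = True XNOR True = True
N10 = NOT x2 = NOT True = False
N13 = N10 AND N6 = False AND True = False
N16 = N13 XOR N5 = False XOR True = True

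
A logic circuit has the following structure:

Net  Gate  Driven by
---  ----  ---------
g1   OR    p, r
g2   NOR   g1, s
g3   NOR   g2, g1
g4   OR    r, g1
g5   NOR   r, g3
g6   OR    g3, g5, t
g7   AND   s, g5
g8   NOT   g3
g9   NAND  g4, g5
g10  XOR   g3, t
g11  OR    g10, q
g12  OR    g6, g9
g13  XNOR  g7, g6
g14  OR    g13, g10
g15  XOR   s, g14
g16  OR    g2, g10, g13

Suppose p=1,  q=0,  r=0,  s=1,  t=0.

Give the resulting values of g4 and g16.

g4 = 1; g16 = 1

g1 = p OR r = 1 OR 0 = 1
g2 = g1 NOR s = 1 NOR 1 = 0
g3 = g2 NOR g1 = 0 NOR 1 = 0
g4 = r OR g1 = 0 OR 1 = 1
g5 = r NOR g3 = 0 NOR 0 = 1
g6 = g3 OR g5 OR t = 0 OR 1 OR 0 = 1
g7 = s AND g5 = 1 AND 1 = 1
g10 = g3 XOR t = 0 XOR 0 = 0
g13 = g7 XNOR g6 = 1 XNOR 1 = 1
g16 = g2 OR g10 OR g13 = 0 OR 0 OR 1 = 1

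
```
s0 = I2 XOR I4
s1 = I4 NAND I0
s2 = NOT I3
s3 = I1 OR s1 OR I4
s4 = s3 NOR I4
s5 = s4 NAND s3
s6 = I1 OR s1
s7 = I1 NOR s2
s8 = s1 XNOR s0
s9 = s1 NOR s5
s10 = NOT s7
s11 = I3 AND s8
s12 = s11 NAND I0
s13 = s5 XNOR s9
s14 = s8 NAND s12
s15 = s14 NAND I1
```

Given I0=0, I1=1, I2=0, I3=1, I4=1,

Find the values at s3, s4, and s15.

s3 = 1  s4 = 0  s15 = 1

s0 = I2 XOR I4 = 0 XOR 1 = 1
s1 = I4 NAND I0 = 1 NAND 0 = 1
s3 = I1 OR s1 OR I4 = 1 OR 1 OR 1 = 1
s4 = s3 NOR I4 = 1 NOR 1 = 0
s8 = s1 XNOR s0 = 1 XNOR 1 = 1
s11 = I3 AND s8 = 1 AND 1 = 1
s12 = s11 NAND I0 = 1 NAND 0 = 1
s14 = s8 NAND s12 = 1 NAND 1 = 0
s15 = s14 NAND I1 = 0 NAND 1 = 1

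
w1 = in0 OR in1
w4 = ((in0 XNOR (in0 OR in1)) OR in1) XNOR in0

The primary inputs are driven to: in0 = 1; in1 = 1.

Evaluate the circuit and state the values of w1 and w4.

w1 = 1, w4 = 1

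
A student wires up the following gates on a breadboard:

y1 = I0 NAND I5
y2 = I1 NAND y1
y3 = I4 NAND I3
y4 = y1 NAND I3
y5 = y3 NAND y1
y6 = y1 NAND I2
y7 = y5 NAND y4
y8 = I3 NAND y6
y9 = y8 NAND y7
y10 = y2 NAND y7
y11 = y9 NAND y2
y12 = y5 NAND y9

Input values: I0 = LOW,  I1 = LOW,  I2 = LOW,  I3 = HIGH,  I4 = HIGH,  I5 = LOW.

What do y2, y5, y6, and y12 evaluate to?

y2 = HIGH; y5 = HIGH; y6 = HIGH; y12 = LOW

y1 = I0 NAND I5 = LOW NAND LOW = HIGH
y2 = I1 NAND y1 = LOW NAND HIGH = HIGH
y3 = I4 NAND I3 = HIGH NAND HIGH = LOW
y4 = y1 NAND I3 = HIGH NAND HIGH = LOW
y5 = y3 NAND y1 = LOW NAND HIGH = HIGH
y6 = y1 NAND I2 = HIGH NAND LOW = HIGH
y7 = y5 NAND y4 = HIGH NAND LOW = HIGH
y8 = I3 NAND y6 = HIGH NAND HIGH = LOW
y9 = y8 NAND y7 = LOW NAND HIGH = HIGH
y12 = y5 NAND y9 = HIGH NAND HIGH = LOW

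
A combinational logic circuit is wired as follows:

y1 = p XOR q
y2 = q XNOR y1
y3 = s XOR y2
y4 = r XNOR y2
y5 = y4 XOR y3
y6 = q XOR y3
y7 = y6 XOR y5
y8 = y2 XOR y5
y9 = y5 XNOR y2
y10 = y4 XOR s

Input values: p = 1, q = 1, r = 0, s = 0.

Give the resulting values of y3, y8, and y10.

y3 = 0, y8 = 1, y10 = 1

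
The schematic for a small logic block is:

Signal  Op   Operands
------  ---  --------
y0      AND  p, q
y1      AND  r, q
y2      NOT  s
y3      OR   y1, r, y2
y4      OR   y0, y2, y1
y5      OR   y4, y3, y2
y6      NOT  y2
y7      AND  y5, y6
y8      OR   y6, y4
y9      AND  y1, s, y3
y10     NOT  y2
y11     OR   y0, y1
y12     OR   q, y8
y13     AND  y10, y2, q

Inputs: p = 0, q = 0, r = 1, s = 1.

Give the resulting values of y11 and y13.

y0 = p AND q = 0 AND 0 = 0
y1 = r AND q = 1 AND 0 = 0
y2 = NOT s = NOT 1 = 0
y10 = NOT y2 = NOT 0 = 1
y11 = y0 OR y1 = 0 OR 0 = 0
y13 = y10 AND y2 AND q = 1 AND 0 AND 0 = 0

y11 = 0, y13 = 0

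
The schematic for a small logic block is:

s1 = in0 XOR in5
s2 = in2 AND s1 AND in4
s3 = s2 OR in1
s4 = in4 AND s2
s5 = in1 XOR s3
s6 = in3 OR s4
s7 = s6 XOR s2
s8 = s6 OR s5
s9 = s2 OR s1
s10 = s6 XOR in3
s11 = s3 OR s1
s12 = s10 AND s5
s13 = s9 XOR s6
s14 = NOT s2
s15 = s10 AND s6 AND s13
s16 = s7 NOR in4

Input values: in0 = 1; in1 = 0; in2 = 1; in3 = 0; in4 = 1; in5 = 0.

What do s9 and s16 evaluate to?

s9 = 1  s16 = 0

s1 = in0 XOR in5 = 1 XOR 0 = 1
s2 = in2 AND s1 AND in4 = 1 AND 1 AND 1 = 1
s4 = in4 AND s2 = 1 AND 1 = 1
s6 = in3 OR s4 = 0 OR 1 = 1
s7 = s6 XOR s2 = 1 XOR 1 = 0
s9 = s2 OR s1 = 1 OR 1 = 1
s16 = s7 NOR in4 = 0 NOR 1 = 0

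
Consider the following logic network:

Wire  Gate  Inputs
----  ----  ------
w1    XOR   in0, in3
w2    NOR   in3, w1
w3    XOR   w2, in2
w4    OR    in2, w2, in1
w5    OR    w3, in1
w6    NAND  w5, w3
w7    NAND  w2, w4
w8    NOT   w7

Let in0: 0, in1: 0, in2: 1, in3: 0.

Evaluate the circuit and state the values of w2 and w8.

w2 = 1  w8 = 1

w1 = in0 XOR in3 = 0 XOR 0 = 0
w2 = in3 NOR w1 = 0 NOR 0 = 1
w4 = in2 OR w2 OR in1 = 1 OR 1 OR 0 = 1
w7 = w2 NAND w4 = 1 NAND 1 = 0
w8 = NOT w7 = NOT 0 = 1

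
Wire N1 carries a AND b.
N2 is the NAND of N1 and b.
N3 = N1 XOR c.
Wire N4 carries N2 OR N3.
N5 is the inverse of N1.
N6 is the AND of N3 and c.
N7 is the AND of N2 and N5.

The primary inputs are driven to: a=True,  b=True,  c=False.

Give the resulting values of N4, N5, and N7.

N4 = True, N5 = False, N7 = False

N1 = a AND b = True AND True = True
N2 = N1 NAND b = True NAND True = False
N3 = N1 XOR c = True XOR False = True
N4 = N2 OR N3 = False OR True = True
N5 = NOT N1 = NOT True = False
N7 = N2 AND N5 = False AND False = False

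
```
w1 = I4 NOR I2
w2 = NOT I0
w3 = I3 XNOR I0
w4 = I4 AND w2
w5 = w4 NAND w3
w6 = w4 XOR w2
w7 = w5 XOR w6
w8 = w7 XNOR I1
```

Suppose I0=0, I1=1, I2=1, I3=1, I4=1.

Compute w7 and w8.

w7 = 1; w8 = 1

w2 = NOT I0 = NOT 0 = 1
w3 = I3 XNOR I0 = 1 XNOR 0 = 0
w4 = I4 AND w2 = 1 AND 1 = 1
w5 = w4 NAND w3 = 1 NAND 0 = 1
w6 = w4 XOR w2 = 1 XOR 1 = 0
w7 = w5 XOR w6 = 1 XOR 0 = 1
w8 = w7 XNOR I1 = 1 XNOR 1 = 1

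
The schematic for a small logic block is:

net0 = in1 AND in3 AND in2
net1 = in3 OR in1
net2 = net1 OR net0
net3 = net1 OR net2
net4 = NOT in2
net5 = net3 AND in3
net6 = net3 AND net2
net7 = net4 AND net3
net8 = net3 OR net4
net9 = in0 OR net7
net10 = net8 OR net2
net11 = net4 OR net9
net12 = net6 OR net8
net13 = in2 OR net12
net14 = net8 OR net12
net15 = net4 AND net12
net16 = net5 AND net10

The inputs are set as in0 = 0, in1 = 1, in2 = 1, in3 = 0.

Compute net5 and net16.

net5 = 0  net16 = 0

net0 = in1 AND in3 AND in2 = 1 AND 0 AND 1 = 0
net1 = in3 OR in1 = 0 OR 1 = 1
net2 = net1 OR net0 = 1 OR 0 = 1
net3 = net1 OR net2 = 1 OR 1 = 1
net4 = NOT in2 = NOT 1 = 0
net5 = net3 AND in3 = 1 AND 0 = 0
net8 = net3 OR net4 = 1 OR 0 = 1
net10 = net8 OR net2 = 1 OR 1 = 1
net16 = net5 AND net10 = 0 AND 1 = 0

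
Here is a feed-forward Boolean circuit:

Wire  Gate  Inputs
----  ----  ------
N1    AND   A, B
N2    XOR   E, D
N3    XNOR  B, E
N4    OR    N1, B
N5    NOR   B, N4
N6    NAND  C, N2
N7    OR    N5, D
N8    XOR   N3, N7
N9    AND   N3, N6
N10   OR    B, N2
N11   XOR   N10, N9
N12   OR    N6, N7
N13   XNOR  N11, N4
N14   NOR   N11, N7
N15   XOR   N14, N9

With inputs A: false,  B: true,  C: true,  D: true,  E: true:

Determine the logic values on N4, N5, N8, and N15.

N4 = true  N5 = false  N8 = false  N15 = true

N1 = A AND B = false AND true = false
N2 = E XOR D = true XOR true = false
N3 = B XNOR E = true XNOR true = true
N4 = N1 OR B = false OR true = true
N5 = B NOR N4 = true NOR true = false
N6 = C NAND N2 = true NAND false = true
N7 = N5 OR D = false OR true = true
N8 = N3 XOR N7 = true XOR true = false
N9 = N3 AND N6 = true AND true = true
N10 = B OR N2 = true OR false = true
N11 = N10 XOR N9 = true XOR true = false
N14 = N11 NOR N7 = false NOR true = false
N15 = N14 XOR N9 = false XOR true = true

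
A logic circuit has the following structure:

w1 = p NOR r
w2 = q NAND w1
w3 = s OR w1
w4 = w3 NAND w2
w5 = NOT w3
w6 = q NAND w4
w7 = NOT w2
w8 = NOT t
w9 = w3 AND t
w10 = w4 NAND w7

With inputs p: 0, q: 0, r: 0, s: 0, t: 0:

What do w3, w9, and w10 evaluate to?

w3 = 1, w9 = 0, w10 = 1

w1 = p NOR r = 0 NOR 0 = 1
w2 = q NAND w1 = 0 NAND 1 = 1
w3 = s OR w1 = 0 OR 1 = 1
w4 = w3 NAND w2 = 1 NAND 1 = 0
w7 = NOT w2 = NOT 1 = 0
w9 = w3 AND t = 1 AND 0 = 0
w10 = w4 NAND w7 = 0 NAND 0 = 1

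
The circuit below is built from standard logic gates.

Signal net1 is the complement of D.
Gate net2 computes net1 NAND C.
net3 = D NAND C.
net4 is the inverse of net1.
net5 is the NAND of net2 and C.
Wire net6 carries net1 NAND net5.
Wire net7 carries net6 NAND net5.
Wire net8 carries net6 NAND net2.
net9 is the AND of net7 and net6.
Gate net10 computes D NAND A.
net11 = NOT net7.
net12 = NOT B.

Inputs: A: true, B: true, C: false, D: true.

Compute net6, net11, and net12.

net6 = true; net11 = true; net12 = false

net1 = NOT D = NOT true = false
net2 = net1 NAND C = false NAND false = true
net5 = net2 NAND C = true NAND false = true
net6 = net1 NAND net5 = false NAND true = true
net7 = net6 NAND net5 = true NAND true = false
net11 = NOT net7 = NOT false = true
net12 = NOT B = NOT true = false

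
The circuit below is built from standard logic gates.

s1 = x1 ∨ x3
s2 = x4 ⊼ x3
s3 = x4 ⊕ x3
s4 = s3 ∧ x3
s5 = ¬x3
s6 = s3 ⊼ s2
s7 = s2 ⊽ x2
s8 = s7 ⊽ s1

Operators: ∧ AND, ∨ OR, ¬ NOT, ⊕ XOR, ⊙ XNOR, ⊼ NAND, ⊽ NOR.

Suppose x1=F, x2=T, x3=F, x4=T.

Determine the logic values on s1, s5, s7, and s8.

s1 = F, s5 = T, s7 = F, s8 = T

s1 = x1 OR x3 = F OR F = F
s2 = x4 NAND x3 = T NAND F = T
s5 = NOT x3 = NOT F = T
s7 = s2 NOR x2 = T NOR T = F
s8 = s7 NOR s1 = F NOR F = T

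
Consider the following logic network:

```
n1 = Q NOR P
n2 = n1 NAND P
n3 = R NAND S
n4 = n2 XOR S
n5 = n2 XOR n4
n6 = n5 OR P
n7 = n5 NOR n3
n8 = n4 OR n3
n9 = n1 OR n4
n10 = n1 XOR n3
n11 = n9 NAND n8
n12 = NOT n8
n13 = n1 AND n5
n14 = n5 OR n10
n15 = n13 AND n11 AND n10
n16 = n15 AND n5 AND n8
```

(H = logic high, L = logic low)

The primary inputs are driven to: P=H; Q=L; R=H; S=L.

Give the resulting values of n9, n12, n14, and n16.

n9 = H; n12 = L; n14 = H; n16 = L

n1 = Q NOR P = L NOR H = L
n2 = n1 NAND P = L NAND H = H
n3 = R NAND S = H NAND L = H
n4 = n2 XOR S = H XOR L = H
n5 = n2 XOR n4 = H XOR H = L
n8 = n4 OR n3 = H OR H = H
n9 = n1 OR n4 = L OR H = H
n10 = n1 XOR n3 = L XOR H = H
n11 = n9 NAND n8 = H NAND H = L
n12 = NOT n8 = NOT H = L
n13 = n1 AND n5 = L AND L = L
n14 = n5 OR n10 = L OR H = H
n15 = n13 AND n11 AND n10 = L AND L AND H = L
n16 = n15 AND n5 AND n8 = L AND L AND H = L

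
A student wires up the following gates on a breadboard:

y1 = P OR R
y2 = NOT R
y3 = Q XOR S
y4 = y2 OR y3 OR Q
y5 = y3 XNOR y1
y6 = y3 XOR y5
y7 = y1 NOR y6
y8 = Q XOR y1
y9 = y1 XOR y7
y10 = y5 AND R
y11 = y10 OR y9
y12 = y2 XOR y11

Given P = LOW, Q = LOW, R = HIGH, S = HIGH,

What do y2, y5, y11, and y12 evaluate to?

y2 = LOW  y5 = HIGH  y11 = HIGH  y12 = HIGH

y1 = P OR R = LOW OR HIGH = HIGH
y2 = NOT R = NOT HIGH = LOW
y3 = Q XOR S = LOW XOR HIGH = HIGH
y5 = y3 XNOR y1 = HIGH XNOR HIGH = HIGH
y6 = y3 XOR y5 = HIGH XOR HIGH = LOW
y7 = y1 NOR y6 = HIGH NOR LOW = LOW
y9 = y1 XOR y7 = HIGH XOR LOW = HIGH
y10 = y5 AND R = HIGH AND HIGH = HIGH
y11 = y10 OR y9 = HIGH OR HIGH = HIGH
y12 = y2 XOR y11 = LOW XOR HIGH = HIGH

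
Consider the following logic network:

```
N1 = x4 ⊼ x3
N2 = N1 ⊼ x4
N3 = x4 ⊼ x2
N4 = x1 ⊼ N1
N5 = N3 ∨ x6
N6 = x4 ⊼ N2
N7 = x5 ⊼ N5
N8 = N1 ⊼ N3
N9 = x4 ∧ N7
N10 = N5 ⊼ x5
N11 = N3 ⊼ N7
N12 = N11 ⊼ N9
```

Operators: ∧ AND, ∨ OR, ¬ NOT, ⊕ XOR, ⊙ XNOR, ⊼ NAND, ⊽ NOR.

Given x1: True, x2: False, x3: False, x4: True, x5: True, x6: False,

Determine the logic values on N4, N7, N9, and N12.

N1 = x4 NAND x3 = True NAND False = True
N3 = x4 NAND x2 = True NAND False = True
N4 = x1 NAND N1 = True NAND True = False
N5 = N3 OR x6 = True OR False = True
N7 = x5 NAND N5 = True NAND True = False
N9 = x4 AND N7 = True AND False = False
N11 = N3 NAND N7 = True NAND False = True
N12 = N11 NAND N9 = True NAND False = True

N4 = False  N7 = False  N9 = False  N12 = True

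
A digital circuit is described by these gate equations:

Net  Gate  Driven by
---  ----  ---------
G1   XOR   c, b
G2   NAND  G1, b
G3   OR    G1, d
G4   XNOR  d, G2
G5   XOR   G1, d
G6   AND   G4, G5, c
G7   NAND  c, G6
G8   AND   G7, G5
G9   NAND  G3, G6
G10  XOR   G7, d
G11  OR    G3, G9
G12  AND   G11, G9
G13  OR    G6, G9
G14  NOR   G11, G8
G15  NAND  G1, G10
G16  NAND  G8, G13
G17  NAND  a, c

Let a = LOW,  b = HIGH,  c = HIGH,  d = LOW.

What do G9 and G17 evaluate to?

G1 = c XOR b = HIGH XOR HIGH = LOW
G2 = G1 NAND b = LOW NAND HIGH = HIGH
G3 = G1 OR d = LOW OR LOW = LOW
G4 = d XNOR G2 = LOW XNOR HIGH = LOW
G5 = G1 XOR d = LOW XOR LOW = LOW
G6 = G4 AND G5 AND c = LOW AND LOW AND HIGH = LOW
G9 = G3 NAND G6 = LOW NAND LOW = HIGH
G17 = a NAND c = LOW NAND HIGH = HIGH

G9 = HIGH, G17 = HIGH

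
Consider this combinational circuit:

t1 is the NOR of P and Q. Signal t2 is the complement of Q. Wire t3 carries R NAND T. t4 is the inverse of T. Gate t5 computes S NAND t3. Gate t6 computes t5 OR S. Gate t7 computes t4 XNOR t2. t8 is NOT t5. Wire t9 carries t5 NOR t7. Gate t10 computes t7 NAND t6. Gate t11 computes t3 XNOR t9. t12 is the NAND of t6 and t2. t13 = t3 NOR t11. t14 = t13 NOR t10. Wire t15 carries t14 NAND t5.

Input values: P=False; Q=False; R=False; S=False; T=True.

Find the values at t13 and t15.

t13 = False, t15 = True

t2 = NOT Q = NOT False = True
t3 = R NAND T = False NAND True = True
t4 = NOT T = NOT True = False
t5 = S NAND t3 = False NAND True = True
t6 = t5 OR S = True OR False = True
t7 = t4 XNOR t2 = False XNOR True = False
t9 = t5 NOR t7 = True NOR False = False
t10 = t7 NAND t6 = False NAND True = True
t11 = t3 XNOR t9 = True XNOR False = False
t13 = t3 NOR t11 = True NOR False = False
t14 = t13 NOR t10 = False NOR True = False
t15 = t14 NAND t5 = False NAND True = True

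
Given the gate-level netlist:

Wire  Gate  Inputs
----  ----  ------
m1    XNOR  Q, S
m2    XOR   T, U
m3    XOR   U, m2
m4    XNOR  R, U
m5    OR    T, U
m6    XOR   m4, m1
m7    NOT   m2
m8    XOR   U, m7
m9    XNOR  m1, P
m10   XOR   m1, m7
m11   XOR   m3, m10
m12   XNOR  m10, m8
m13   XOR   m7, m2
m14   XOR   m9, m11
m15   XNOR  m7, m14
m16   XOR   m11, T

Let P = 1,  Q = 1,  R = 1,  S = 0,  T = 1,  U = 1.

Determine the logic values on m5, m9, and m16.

m5 = 1, m9 = 0, m16 = 1

m1 = Q XNOR S = 1 XNOR 0 = 0
m2 = T XOR U = 1 XOR 1 = 0
m3 = U XOR m2 = 1 XOR 0 = 1
m5 = T OR U = 1 OR 1 = 1
m7 = NOT m2 = NOT 0 = 1
m9 = m1 XNOR P = 0 XNOR 1 = 0
m10 = m1 XOR m7 = 0 XOR 1 = 1
m11 = m3 XOR m10 = 1 XOR 1 = 0
m16 = m11 XOR T = 0 XOR 1 = 1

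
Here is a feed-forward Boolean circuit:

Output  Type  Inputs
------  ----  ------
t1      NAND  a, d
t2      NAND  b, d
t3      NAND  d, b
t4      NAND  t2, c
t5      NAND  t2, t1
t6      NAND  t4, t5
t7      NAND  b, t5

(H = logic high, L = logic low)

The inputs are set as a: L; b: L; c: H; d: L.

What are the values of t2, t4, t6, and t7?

t2 = H  t4 = L  t6 = H  t7 = H

t1 = a NAND d = L NAND L = H
t2 = b NAND d = L NAND L = H
t4 = t2 NAND c = H NAND H = L
t5 = t2 NAND t1 = H NAND H = L
t6 = t4 NAND t5 = L NAND L = H
t7 = b NAND t5 = L NAND L = H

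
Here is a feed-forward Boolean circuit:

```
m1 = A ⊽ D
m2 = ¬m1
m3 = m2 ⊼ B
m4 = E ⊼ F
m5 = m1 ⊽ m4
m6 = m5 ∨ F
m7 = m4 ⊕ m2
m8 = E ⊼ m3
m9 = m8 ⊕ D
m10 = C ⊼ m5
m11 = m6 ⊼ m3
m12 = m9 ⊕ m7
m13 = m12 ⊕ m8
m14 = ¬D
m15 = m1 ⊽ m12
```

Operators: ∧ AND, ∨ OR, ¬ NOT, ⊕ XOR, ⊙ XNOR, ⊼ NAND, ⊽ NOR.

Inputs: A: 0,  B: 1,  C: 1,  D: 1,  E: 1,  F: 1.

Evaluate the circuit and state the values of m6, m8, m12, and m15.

m6 = 1, m8 = 1, m12 = 1, m15 = 0

m1 = A NOR D = 0 NOR 1 = 0
m2 = NOT m1 = NOT 0 = 1
m3 = m2 NAND B = 1 NAND 1 = 0
m4 = E NAND F = 1 NAND 1 = 0
m5 = m1 NOR m4 = 0 NOR 0 = 1
m6 = m5 OR F = 1 OR 1 = 1
m7 = m4 XOR m2 = 0 XOR 1 = 1
m8 = E NAND m3 = 1 NAND 0 = 1
m9 = m8 XOR D = 1 XOR 1 = 0
m12 = m9 XOR m7 = 0 XOR 1 = 1
m15 = m1 NOR m12 = 0 NOR 1 = 0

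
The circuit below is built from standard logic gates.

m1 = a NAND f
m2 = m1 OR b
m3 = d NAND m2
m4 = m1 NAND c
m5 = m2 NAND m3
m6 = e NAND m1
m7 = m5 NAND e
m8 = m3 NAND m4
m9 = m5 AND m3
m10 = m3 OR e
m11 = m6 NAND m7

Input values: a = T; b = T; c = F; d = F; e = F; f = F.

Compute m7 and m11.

m1 = a NAND f = T NAND F = T
m2 = m1 OR b = T OR T = T
m3 = d NAND m2 = F NAND T = T
m5 = m2 NAND m3 = T NAND T = F
m6 = e NAND m1 = F NAND T = T
m7 = m5 NAND e = F NAND F = T
m11 = m6 NAND m7 = T NAND T = F

m7 = T, m11 = F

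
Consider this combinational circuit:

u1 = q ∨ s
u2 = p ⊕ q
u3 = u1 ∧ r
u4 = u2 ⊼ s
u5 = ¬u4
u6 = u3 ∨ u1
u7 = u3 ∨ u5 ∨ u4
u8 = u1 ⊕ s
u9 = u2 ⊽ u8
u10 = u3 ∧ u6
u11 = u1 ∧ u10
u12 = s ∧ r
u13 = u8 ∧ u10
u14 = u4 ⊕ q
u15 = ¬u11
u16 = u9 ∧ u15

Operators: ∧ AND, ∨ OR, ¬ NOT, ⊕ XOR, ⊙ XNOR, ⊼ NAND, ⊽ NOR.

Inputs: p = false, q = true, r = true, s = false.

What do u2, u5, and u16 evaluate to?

u1 = q OR s = true OR false = true
u2 = p XOR q = false XOR true = true
u3 = u1 AND r = true AND true = true
u4 = u2 NAND s = true NAND false = true
u5 = NOT u4 = NOT true = false
u6 = u3 OR u1 = true OR true = true
u8 = u1 XOR s = true XOR false = true
u9 = u2 NOR u8 = true NOR true = false
u10 = u3 AND u6 = true AND true = true
u11 = u1 AND u10 = true AND true = true
u15 = NOT u11 = NOT true = false
u16 = u9 AND u15 = false AND false = false

u2 = true, u5 = false, u16 = false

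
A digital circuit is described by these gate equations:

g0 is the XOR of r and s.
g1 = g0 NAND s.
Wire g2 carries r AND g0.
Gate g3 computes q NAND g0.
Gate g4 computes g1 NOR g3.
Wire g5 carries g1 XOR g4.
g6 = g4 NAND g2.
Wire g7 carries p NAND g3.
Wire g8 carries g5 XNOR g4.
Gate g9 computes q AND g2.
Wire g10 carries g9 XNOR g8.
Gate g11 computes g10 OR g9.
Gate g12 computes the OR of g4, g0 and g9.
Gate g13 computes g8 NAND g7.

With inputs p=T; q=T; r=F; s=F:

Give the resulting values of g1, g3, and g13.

g1 = T, g3 = T, g13 = T

g0 = r XOR s = F XOR F = F
g1 = g0 NAND s = F NAND F = T
g3 = q NAND g0 = T NAND F = T
g4 = g1 NOR g3 = T NOR T = F
g5 = g1 XOR g4 = T XOR F = T
g7 = p NAND g3 = T NAND T = F
g8 = g5 XNOR g4 = T XNOR F = F
g13 = g8 NAND g7 = F NAND F = T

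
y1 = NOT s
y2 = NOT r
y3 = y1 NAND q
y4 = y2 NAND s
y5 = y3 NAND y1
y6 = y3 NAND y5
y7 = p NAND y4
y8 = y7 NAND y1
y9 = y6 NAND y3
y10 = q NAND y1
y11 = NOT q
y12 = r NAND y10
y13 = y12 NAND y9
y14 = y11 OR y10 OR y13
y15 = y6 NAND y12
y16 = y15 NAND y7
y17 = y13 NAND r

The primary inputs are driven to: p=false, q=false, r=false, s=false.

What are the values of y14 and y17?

y14 = true  y17 = true

y1 = NOT s = NOT false = true
y3 = y1 NAND q = true NAND false = true
y5 = y3 NAND y1 = true NAND true = false
y6 = y3 NAND y5 = true NAND false = true
y9 = y6 NAND y3 = true NAND true = false
y10 = q NAND y1 = false NAND true = true
y11 = NOT q = NOT false = true
y12 = r NAND y10 = false NAND true = true
y13 = y12 NAND y9 = true NAND false = true
y14 = y11 OR y10 OR y13 = true OR true OR true = true
y17 = y13 NAND r = true NAND false = true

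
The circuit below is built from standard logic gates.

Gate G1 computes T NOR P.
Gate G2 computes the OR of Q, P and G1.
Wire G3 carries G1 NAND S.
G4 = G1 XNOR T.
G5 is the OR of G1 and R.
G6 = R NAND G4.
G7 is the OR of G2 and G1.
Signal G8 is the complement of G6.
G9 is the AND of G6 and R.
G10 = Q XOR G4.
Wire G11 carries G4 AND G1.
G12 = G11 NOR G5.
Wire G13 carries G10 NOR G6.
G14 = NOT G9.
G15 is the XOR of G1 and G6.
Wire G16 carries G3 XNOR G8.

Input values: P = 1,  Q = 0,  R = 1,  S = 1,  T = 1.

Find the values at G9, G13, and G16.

G1 = T NOR P = 1 NOR 1 = 0
G3 = G1 NAND S = 0 NAND 1 = 1
G4 = G1 XNOR T = 0 XNOR 1 = 0
G6 = R NAND G4 = 1 NAND 0 = 1
G8 = NOT G6 = NOT 1 = 0
G9 = G6 AND R = 1 AND 1 = 1
G10 = Q XOR G4 = 0 XOR 0 = 0
G13 = G10 NOR G6 = 0 NOR 1 = 0
G16 = G3 XNOR G8 = 1 XNOR 0 = 0

G9 = 1; G13 = 0; G16 = 0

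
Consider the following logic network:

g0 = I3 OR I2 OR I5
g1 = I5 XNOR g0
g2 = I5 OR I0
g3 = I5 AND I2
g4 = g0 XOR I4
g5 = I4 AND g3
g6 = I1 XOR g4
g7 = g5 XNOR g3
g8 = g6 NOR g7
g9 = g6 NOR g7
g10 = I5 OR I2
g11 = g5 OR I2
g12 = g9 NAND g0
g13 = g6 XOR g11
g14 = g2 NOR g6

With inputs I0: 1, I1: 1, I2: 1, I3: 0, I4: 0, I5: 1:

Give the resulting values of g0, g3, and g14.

g0 = 1; g3 = 1; g14 = 0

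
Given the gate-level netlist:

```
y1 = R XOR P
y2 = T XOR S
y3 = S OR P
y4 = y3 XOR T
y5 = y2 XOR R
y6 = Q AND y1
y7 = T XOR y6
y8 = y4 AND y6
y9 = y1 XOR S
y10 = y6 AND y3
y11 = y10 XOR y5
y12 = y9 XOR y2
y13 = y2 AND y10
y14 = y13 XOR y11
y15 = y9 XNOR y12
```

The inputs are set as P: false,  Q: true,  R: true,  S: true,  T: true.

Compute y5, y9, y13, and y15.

y5 = true; y9 = false; y13 = false; y15 = true

y1 = R XOR P = true XOR false = true
y2 = T XOR S = true XOR true = false
y3 = S OR P = true OR false = true
y5 = y2 XOR R = false XOR true = true
y6 = Q AND y1 = true AND true = true
y9 = y1 XOR S = true XOR true = false
y10 = y6 AND y3 = true AND true = true
y12 = y9 XOR y2 = false XOR false = false
y13 = y2 AND y10 = false AND true = false
y15 = y9 XNOR y12 = false XNOR false = true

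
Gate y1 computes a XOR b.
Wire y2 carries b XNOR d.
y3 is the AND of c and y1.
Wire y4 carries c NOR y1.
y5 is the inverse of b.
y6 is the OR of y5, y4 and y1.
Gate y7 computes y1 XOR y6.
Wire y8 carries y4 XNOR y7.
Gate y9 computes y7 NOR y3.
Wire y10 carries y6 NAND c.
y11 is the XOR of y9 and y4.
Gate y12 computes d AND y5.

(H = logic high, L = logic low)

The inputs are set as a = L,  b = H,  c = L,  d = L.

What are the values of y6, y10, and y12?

y1 = a XOR b = L XOR H = H
y4 = c NOR y1 = L NOR H = L
y5 = NOT b = NOT H = L
y6 = y5 OR y4 OR y1 = L OR L OR H = H
y10 = y6 NAND c = H NAND L = H
y12 = d AND y5 = L AND L = L

y6 = H  y10 = H  y12 = L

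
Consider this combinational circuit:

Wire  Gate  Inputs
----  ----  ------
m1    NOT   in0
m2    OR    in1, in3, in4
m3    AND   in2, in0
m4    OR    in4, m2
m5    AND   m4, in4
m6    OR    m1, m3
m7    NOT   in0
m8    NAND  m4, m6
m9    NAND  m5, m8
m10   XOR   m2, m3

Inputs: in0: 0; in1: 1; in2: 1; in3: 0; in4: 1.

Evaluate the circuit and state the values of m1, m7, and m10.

m1 = 1, m7 = 1, m10 = 1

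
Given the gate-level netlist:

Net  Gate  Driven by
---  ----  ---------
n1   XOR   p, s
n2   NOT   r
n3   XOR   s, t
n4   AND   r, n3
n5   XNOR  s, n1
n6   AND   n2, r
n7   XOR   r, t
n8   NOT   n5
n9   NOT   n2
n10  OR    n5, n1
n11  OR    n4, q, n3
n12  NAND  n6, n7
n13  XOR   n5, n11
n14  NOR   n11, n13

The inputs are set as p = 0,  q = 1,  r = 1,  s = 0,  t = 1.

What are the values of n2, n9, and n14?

n1 = p XOR s = 0 XOR 0 = 0
n2 = NOT r = NOT 1 = 0
n3 = s XOR t = 0 XOR 1 = 1
n4 = r AND n3 = 1 AND 1 = 1
n5 = s XNOR n1 = 0 XNOR 0 = 1
n9 = NOT n2 = NOT 0 = 1
n11 = n4 OR q OR n3 = 1 OR 1 OR 1 = 1
n13 = n5 XOR n11 = 1 XOR 1 = 0
n14 = n11 NOR n13 = 1 NOR 0 = 0

n2 = 0; n9 = 1; n14 = 0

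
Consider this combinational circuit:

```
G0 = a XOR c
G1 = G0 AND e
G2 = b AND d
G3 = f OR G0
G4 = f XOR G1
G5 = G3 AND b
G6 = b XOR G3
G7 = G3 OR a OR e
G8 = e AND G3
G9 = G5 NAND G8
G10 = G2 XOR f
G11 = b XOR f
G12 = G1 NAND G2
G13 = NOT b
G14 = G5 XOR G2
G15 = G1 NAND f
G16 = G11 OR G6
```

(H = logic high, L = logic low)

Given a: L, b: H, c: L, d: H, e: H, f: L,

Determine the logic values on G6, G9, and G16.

G6 = H  G9 = H  G16 = H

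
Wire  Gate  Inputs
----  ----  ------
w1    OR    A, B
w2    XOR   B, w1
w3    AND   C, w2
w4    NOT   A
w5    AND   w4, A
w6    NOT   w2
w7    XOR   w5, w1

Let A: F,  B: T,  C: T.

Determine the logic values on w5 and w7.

w5 = F  w7 = T

w1 = A OR B = F OR T = T
w4 = NOT A = NOT F = T
w5 = w4 AND A = T AND F = F
w7 = w5 XOR w1 = F XOR T = T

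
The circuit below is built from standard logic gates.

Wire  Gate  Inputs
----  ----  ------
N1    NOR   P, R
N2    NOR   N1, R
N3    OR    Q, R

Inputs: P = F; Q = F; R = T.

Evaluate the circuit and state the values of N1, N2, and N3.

N1 = F  N2 = F  N3 = T

N1 = P NOR R = F NOR T = F
N2 = N1 NOR R = F NOR T = F
N3 = Q OR R = F OR T = T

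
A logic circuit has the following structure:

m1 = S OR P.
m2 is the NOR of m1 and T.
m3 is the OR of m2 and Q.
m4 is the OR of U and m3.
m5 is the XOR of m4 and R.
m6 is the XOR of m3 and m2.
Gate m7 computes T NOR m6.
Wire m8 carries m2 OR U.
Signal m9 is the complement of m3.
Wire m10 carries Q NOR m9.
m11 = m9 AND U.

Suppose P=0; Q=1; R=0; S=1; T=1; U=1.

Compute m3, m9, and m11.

m3 = 1, m9 = 0, m11 = 0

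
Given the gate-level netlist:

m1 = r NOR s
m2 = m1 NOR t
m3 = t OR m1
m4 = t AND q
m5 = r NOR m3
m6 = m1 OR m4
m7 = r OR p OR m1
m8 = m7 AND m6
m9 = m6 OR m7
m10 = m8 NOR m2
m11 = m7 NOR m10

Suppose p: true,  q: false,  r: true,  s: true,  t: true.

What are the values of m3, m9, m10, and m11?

m3 = true, m9 = true, m10 = true, m11 = false

m1 = r NOR s = true NOR true = false
m2 = m1 NOR t = false NOR true = false
m3 = t OR m1 = true OR false = true
m4 = t AND q = true AND false = false
m6 = m1 OR m4 = false OR false = false
m7 = r OR p OR m1 = true OR true OR false = true
m8 = m7 AND m6 = true AND false = false
m9 = m6 OR m7 = false OR true = true
m10 = m8 NOR m2 = false NOR false = true
m11 = m7 NOR m10 = true NOR true = false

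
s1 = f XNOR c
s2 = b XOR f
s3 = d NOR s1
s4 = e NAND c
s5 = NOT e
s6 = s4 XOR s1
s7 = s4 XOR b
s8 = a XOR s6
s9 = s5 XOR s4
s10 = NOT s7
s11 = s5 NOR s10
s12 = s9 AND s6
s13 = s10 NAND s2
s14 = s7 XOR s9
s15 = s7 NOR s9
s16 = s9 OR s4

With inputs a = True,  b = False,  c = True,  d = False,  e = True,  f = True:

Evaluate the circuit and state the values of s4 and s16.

s4 = False  s16 = False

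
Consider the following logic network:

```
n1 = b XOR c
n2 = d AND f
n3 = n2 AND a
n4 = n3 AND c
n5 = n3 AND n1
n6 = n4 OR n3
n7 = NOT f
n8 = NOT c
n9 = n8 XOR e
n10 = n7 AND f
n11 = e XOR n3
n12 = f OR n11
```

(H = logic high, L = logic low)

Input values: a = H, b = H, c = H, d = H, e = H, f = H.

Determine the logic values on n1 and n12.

n1 = L; n12 = H

n1 = b XOR c = H XOR H = L
n2 = d AND f = H AND H = H
n3 = n2 AND a = H AND H = H
n11 = e XOR n3 = H XOR H = L
n12 = f OR n11 = H OR L = H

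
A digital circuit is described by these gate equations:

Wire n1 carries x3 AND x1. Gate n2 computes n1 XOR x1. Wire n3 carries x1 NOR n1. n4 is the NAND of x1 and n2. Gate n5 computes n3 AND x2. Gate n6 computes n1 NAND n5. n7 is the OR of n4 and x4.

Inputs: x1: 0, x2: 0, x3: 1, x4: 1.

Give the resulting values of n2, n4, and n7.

n1 = x3 AND x1 = 1 AND 0 = 0
n2 = n1 XOR x1 = 0 XOR 0 = 0
n4 = x1 NAND n2 = 0 NAND 0 = 1
n7 = n4 OR x4 = 1 OR 1 = 1

n2 = 0; n4 = 1; n7 = 1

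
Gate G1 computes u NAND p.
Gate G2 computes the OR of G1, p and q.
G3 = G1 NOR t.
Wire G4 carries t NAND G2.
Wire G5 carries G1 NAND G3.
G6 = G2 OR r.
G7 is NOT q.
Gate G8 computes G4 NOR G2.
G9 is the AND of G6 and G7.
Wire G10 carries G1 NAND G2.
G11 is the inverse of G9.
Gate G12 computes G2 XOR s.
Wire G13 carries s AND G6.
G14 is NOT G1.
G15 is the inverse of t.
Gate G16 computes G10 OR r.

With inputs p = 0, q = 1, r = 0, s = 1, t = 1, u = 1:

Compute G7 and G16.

G1 = u NAND p = 1 NAND 0 = 1
G2 = G1 OR p OR q = 1 OR 0 OR 1 = 1
G7 = NOT q = NOT 1 = 0
G10 = G1 NAND G2 = 1 NAND 1 = 0
G16 = G10 OR r = 0 OR 0 = 0

G7 = 0, G16 = 0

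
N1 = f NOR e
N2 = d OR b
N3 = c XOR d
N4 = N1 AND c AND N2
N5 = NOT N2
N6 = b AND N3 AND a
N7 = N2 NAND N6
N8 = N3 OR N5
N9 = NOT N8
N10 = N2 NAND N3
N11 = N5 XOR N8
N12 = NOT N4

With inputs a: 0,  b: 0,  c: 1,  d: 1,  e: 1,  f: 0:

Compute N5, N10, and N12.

N5 = 0, N10 = 1, N12 = 1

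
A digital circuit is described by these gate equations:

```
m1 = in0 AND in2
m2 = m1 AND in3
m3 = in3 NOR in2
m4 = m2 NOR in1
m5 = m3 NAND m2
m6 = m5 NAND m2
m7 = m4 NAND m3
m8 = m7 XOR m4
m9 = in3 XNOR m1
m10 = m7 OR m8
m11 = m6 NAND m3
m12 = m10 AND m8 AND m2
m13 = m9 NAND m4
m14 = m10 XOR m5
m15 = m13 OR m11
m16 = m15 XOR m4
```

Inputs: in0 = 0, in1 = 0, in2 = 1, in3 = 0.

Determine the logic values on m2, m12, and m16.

m2 = 0, m12 = 0, m16 = 0

m1 = in0 AND in2 = 0 AND 1 = 0
m2 = m1 AND in3 = 0 AND 0 = 0
m3 = in3 NOR in2 = 0 NOR 1 = 0
m4 = m2 NOR in1 = 0 NOR 0 = 1
m5 = m3 NAND m2 = 0 NAND 0 = 1
m6 = m5 NAND m2 = 1 NAND 0 = 1
m7 = m4 NAND m3 = 1 NAND 0 = 1
m8 = m7 XOR m4 = 1 XOR 1 = 0
m9 = in3 XNOR m1 = 0 XNOR 0 = 1
m10 = m7 OR m8 = 1 OR 0 = 1
m11 = m6 NAND m3 = 1 NAND 0 = 1
m12 = m10 AND m8 AND m2 = 1 AND 0 AND 0 = 0
m13 = m9 NAND m4 = 1 NAND 1 = 0
m15 = m13 OR m11 = 0 OR 1 = 1
m16 = m15 XOR m4 = 1 XOR 1 = 0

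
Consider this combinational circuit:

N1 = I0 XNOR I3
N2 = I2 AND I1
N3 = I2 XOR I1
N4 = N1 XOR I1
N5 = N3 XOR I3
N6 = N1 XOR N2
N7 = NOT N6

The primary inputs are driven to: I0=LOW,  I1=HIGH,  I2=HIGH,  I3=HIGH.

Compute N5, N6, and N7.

N1 = I0 XNOR I3 = LOW XNOR HIGH = LOW
N2 = I2 AND I1 = HIGH AND HIGH = HIGH
N3 = I2 XOR I1 = HIGH XOR HIGH = LOW
N5 = N3 XOR I3 = LOW XOR HIGH = HIGH
N6 = N1 XOR N2 = LOW XOR HIGH = HIGH
N7 = NOT N6 = NOT HIGH = LOW

N5 = HIGH  N6 = HIGH  N7 = LOW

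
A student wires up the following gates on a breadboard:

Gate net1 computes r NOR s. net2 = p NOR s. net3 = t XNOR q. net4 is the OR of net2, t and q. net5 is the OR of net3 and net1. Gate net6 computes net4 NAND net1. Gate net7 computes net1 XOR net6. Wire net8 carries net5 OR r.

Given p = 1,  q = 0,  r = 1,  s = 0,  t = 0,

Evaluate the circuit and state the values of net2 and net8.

net2 = 0; net8 = 1

net1 = r NOR s = 1 NOR 0 = 0
net2 = p NOR s = 1 NOR 0 = 0
net3 = t XNOR q = 0 XNOR 0 = 1
net5 = net3 OR net1 = 1 OR 0 = 1
net8 = net5 OR r = 1 OR 1 = 1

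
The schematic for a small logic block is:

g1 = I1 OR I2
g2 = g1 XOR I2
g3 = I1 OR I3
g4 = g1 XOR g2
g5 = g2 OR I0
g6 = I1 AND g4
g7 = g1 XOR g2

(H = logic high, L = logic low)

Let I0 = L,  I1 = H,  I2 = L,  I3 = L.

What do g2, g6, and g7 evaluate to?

g1 = I1 OR I2 = H OR L = H
g2 = g1 XOR I2 = H XOR L = H
g4 = g1 XOR g2 = H XOR H = L
g6 = I1 AND g4 = H AND L = L
g7 = g1 XOR g2 = H XOR H = L

g2 = H, g6 = L, g7 = L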